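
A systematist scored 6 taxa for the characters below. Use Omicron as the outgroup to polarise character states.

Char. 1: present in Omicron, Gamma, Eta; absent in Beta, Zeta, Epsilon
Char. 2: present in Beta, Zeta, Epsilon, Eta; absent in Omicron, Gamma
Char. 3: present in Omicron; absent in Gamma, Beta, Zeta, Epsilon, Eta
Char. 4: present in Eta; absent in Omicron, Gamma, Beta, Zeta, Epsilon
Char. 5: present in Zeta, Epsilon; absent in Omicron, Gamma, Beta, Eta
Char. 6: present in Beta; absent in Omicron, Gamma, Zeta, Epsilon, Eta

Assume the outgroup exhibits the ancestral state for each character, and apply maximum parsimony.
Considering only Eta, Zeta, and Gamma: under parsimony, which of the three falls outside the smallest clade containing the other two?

Character polarity is set by the outgroup: the derived state is whichever differs from the outgroup's state, so for Char. 1, Char. 3 the derived state is 'absent', and for the remaining characters it is 'present'.
Only Beta, Epsilon, and Zeta show the derived state 'absent' for Char. 1, supporting them as a clade.
Only Beta, Epsilon, Eta, and Zeta show the derived state 'present' for Char. 2, supporting them as a clade.
Char. 3 (derived state 'absent') is shared by all ingroup taxa — unites the whole ingroup.
Char. 4 (derived state 'present') is unique to Eta (autapomorphy; uninformative for grouping).
Char. 5 (derived state 'present') is shared by Epsilon and Zeta — a synapomorphy uniting that clade.
Char. 6: derived state 'present' in Beta only — an autapomorphy, so it tells us nothing about relationships among taxa.
Most parsimonious ingroup topology: (Gamma,((Beta,(Zeta,Epsilon)),Eta)).
Eta and Zeta share a more recent common ancestor with each other than either does with Gamma, so Gamma is the least closely related of the three.

Gamma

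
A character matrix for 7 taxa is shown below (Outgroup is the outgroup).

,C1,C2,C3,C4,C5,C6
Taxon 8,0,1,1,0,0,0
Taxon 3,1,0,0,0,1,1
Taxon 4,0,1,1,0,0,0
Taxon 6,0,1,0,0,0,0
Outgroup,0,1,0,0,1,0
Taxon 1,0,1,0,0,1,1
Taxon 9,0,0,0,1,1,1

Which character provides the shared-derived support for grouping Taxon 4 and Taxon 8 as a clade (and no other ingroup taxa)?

Character polarity is set by the outgroup: the derived state is whichever differs from the outgroup's state, so for C2, C5 the derived state is '0', and for the remaining characters it is '1'.
C1 (derived state '1') is unique to Taxon 3 (autapomorphy; uninformative for grouping).
C2: derived state '0' in Taxon 3 and Taxon 9 only — synapomorphy for {Taxon 3, Taxon 9}.
C3: derived state '1' in Taxon 4 and Taxon 8 only — synapomorphy for {Taxon 4, Taxon 8}.
C4 (derived state '1') is unique to Taxon 9 (autapomorphy; uninformative for grouping).
Only Taxon 4, Taxon 6, and Taxon 8 show the derived state '0' for C5, supporting them as a clade.
C6 (derived state '1') is shared by Taxon 1, Taxon 3, and Taxon 9 — a synapomorphy uniting that clade.
Most parsimonious ingroup topology: (((Taxon 8,Taxon 4),Taxon 6),((Taxon 9,Taxon 3),Taxon 1)).
The clade {Taxon 4, Taxon 8} is supported by C3: its derived state '1' occurs in exactly those taxa and in no other taxon (including the outgroup).

C3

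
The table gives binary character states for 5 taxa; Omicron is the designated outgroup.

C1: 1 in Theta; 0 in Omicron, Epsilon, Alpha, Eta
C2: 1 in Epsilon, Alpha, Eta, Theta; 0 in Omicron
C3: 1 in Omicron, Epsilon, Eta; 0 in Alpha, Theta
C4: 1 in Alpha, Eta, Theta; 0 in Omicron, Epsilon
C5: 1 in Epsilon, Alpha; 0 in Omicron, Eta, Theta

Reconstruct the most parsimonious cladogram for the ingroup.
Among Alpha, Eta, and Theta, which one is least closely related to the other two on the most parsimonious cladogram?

Eta

Character polarity is set by the outgroup: the derived state is whichever differs from the outgroup's state, so for C3 the derived state is '0', and for the remaining characters it is '1'.
C1 (derived state '1') is unique to Theta (autapomorphy; uninformative for grouping).
C2 (derived state '1') is shared by all ingroup taxa — unites the whole ingroup.
Only Alpha and Theta show the derived state '0' for C3, supporting them as a clade.
C4: derived state '1' in Alpha, Eta, and Theta only — synapomorphy for {Alpha, Eta, Theta}.
C5 (state '1') occurs in Alpha and Epsilon but conflicts with the nesting implied by the other characters — most parsimoniously interpreted as homoplasy.
Most parsimonious ingroup topology: (Epsilon,((Alpha,Theta),Eta)).
Theta and Alpha share a more recent common ancestor with each other than either does with Eta, so Eta is the least closely related of the three.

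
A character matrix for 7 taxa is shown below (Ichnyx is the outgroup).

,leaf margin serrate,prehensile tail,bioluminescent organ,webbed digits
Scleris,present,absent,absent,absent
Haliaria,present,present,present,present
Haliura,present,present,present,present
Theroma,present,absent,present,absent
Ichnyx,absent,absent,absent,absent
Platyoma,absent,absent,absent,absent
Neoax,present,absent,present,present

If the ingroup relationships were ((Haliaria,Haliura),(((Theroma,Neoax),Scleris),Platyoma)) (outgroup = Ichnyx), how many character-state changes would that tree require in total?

Map each character onto ((Haliaria,Haliura),(((Theroma,Neoax),Scleris),Platyoma)) (rooted by Ichnyx) and count the minimum state changes it requires (Fitch parsimony):
leaf margin serrate: 2; prehensile tail: 1; bioluminescent organ: 2; webbed digits: 2.
Total tree length = 7.

7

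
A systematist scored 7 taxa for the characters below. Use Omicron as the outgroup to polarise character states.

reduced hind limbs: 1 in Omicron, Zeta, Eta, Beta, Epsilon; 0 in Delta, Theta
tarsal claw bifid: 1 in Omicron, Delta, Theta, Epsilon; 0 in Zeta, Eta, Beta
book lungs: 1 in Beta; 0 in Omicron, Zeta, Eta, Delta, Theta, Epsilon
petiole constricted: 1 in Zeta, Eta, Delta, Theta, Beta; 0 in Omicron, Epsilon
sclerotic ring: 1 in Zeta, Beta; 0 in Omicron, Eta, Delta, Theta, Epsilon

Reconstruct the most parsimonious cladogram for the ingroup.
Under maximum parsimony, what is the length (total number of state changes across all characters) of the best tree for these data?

5

Character polarity is set by the outgroup: the derived state is whichever differs from the outgroup's state, so for reduced hind limbs, tarsal claw bifid the derived state is '0', and for the remaining characters it is '1'.
Only Delta and Theta show the derived state '0' for reduced hind limbs, supporting them as a clade.
tarsal claw bifid (derived state '0') is shared by Beta, Eta, and Zeta — a synapomorphy uniting that clade.
book lungs: derived state '1' in Beta only — an autapomorphy, so it tells us nothing about relationships among taxa.
petiole constricted (derived state '1') is shared by Beta, Delta, Eta, Theta, and Zeta — a synapomorphy uniting that clade.
Only Beta and Zeta show the derived state '1' for sclerotic ring, supporting them as a clade.
Most parsimonious ingroup topology: ((((Zeta,Beta),Eta),(Delta,Theta)),Epsilon).
Changes per character on this tree: reduced hind limbs: 1; tarsal claw bifid: 1; book lungs: 1; petiole constricted: 1; sclerotic ring: 1.
Total = 5.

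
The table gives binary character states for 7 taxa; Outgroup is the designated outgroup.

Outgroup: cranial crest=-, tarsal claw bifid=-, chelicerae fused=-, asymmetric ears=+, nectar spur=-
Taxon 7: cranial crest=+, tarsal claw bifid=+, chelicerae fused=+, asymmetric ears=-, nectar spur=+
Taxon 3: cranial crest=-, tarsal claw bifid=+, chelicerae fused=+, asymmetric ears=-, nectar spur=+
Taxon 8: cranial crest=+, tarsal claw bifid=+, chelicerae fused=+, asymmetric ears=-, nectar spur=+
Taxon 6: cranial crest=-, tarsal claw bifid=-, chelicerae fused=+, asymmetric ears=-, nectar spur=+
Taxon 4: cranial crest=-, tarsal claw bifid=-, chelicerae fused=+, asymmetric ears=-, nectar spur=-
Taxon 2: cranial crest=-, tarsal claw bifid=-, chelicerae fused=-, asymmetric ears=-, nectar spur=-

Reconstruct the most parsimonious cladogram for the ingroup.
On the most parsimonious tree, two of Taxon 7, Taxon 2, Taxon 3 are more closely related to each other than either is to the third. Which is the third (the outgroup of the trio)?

Taxon 2

Character polarity is set by the outgroup: the derived state is whichever differs from the outgroup's state, so for asymmetric ears the derived state is '-', and for the remaining characters it is '+'.
Only Taxon 7 and Taxon 8 show the derived state '+' for cranial crest, supporting them as a clade.
Only Taxon 3, Taxon 7, and Taxon 8 show the derived state '+' for tarsal claw bifid, supporting them as a clade.
Only Taxon 3, Taxon 4, Taxon 6, Taxon 7, and Taxon 8 show the derived state '+' for chelicerae fused, supporting them as a clade.
All ingroup taxa share the derived state '-' for asymmetric ears; it defines the ingroup but does not resolve relationships within it.
nectar spur (derived state '+') is shared by Taxon 3, Taxon 6, Taxon 7, and Taxon 8 — a synapomorphy uniting that clade.
Most parsimonious ingroup topology: (((((Taxon 7,Taxon 8),Taxon 3),Taxon 6),Taxon 4),Taxon 2).
Taxon 3 and Taxon 7 share a more recent common ancestor with each other than either does with Taxon 2, so Taxon 2 is the least closely related of the three.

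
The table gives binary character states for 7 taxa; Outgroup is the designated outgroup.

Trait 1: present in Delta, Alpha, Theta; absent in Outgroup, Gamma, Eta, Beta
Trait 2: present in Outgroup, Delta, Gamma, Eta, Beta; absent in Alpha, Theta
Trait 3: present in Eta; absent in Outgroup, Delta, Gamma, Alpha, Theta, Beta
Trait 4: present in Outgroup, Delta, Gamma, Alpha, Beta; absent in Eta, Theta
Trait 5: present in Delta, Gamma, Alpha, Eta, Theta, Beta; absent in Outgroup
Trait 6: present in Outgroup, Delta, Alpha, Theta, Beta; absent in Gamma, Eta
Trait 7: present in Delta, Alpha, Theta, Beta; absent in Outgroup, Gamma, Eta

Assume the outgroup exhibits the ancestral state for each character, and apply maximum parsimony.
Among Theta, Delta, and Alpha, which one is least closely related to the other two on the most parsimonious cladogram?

Delta

Character polarity is set by the outgroup: the derived state is whichever differs from the outgroup's state, so for Trait 2, Trait 4, Trait 6 the derived state is 'absent', and for the remaining characters it is 'present'.
Only Alpha, Delta, and Theta show the derived state 'present' for Trait 1, supporting them as a clade.
Only Alpha and Theta show the derived state 'absent' for Trait 2, supporting them as a clade.
Trait 3 (derived state 'present') is unique to Eta (autapomorphy; uninformative for grouping).
Trait 4 (state 'absent') occurs in Eta and Theta but conflicts with the nesting implied by the other characters — most parsimoniously interpreted as homoplasy.
All ingroup taxa share the derived state 'present' for Trait 5; it defines the ingroup but does not resolve relationships within it.
Trait 6 (derived state 'absent') is shared by Eta and Gamma — a synapomorphy uniting that clade.
Trait 7: derived state 'present' in Alpha, Beta, Delta, and Theta only — synapomorphy for {Alpha, Beta, Delta, Theta}.
Most parsimonious ingroup topology: (((Delta,(Theta,Alpha)),Beta),(Eta,Gamma)).
Theta and Alpha share a more recent common ancestor with each other than either does with Delta, so Delta is the least closely related of the three.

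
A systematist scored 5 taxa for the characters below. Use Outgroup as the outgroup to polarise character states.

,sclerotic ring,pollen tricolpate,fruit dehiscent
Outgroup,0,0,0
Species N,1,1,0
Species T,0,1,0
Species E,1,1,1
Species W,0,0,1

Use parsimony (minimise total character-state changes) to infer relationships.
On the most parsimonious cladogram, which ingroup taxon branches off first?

Species W

The outgroup has state '0' for every character, so '1' is the derived state throughout.
sclerotic ring (derived state '1') is shared by Species E and Species N — a synapomorphy uniting that clade.
pollen tricolpate (derived state '1') is shared by Species E, Species N, and Species T — a synapomorphy uniting that clade.
fruit dehiscent (state '1') occurs in Species E and Species W but conflicts with the nesting implied by the other characters — most parsimoniously interpreted as homoplasy.
Most parsimonious ingroup topology: (((Species N,Species E),Species T),Species W).
Species W is sister to the clade containing all other ingroup taxa, so it is the earliest-diverging (most basal) ingroup lineage.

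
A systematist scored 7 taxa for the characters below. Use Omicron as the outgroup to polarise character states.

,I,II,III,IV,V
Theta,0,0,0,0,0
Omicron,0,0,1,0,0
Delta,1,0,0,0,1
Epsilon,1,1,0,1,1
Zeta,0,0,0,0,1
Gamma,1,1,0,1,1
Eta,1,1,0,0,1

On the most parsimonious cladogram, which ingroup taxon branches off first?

Character polarity is set by the outgroup: the derived state is whichever differs from the outgroup's state, so for III the derived state is '0', and for the remaining characters it is '1'.
I: derived state '1' in Delta, Epsilon, Eta, and Gamma only — synapomorphy for {Delta, Epsilon, Eta, Gamma}.
Only Epsilon, Eta, and Gamma show the derived state '1' for II, supporting them as a clade.
All ingroup taxa share the derived state '0' for III; it defines the ingroup but does not resolve relationships within it.
Only Epsilon and Gamma show the derived state '1' for IV, supporting them as a clade.
V: derived state '1' in Delta, Epsilon, Eta, Gamma, and Zeta only — synapomorphy for {Delta, Epsilon, Eta, Gamma, Zeta}.
Most parsimonious ingroup topology: (((((Epsilon,Gamma),Eta),Delta),Zeta),Theta).
Theta is sister to the clade containing all other ingroup taxa, so it is the earliest-diverging (most basal) ingroup lineage.

Theta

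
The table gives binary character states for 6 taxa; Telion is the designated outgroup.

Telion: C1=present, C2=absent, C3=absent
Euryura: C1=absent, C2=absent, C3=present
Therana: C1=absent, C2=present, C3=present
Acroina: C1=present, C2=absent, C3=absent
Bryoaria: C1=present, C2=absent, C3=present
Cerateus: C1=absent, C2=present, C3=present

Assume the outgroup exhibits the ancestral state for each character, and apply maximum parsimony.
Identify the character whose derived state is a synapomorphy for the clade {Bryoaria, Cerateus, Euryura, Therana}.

C3

Character polarity is set by the outgroup: the derived state is whichever differs from the outgroup's state, so for C1 the derived state is 'absent', and for the remaining characters it is 'present'.
C1: derived state 'absent' in Cerateus, Euryura, and Therana only — synapomorphy for {Cerateus, Euryura, Therana}.
C2 (derived state 'present') is shared by Cerateus and Therana — a synapomorphy uniting that clade.
C3 (derived state 'present') is shared by Bryoaria, Cerateus, Euryura, and Therana — a synapomorphy uniting that clade.
Most parsimonious ingroup topology: (((Euryura,(Therana,Cerateus)),Bryoaria),Acroina).
The clade {Bryoaria, Cerateus, Euryura, Therana} is supported by C3: its derived state 'present' occurs in exactly those taxa and in no other taxon (including the outgroup).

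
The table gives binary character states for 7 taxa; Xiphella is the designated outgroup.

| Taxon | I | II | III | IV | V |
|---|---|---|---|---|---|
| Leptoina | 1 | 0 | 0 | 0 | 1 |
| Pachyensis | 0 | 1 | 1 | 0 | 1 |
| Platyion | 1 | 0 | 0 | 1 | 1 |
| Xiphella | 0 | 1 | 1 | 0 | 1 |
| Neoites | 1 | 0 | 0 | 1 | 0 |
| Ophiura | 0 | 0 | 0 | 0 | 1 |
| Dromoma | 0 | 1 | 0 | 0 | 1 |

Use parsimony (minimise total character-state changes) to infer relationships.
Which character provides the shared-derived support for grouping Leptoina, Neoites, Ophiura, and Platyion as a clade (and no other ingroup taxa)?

Character polarity is set by the outgroup: the derived state is whichever differs from the outgroup's state, so for II, III, V the derived state is '0', and for the remaining characters it is '1'.
I: derived state '1' in Leptoina, Neoites, and Platyion only — synapomorphy for {Leptoina, Neoites, Platyion}.
Only Leptoina, Neoites, Ophiura, and Platyion show the derived state '0' for II, supporting them as a clade.
III: derived state '0' in Dromoma, Leptoina, Neoites, Ophiura, and Platyion only — synapomorphy for {Dromoma, Leptoina, Neoites, Ophiura, Platyion}.
Only Neoites and Platyion show the derived state '1' for IV, supporting them as a clade.
V: derived state '0' in Neoites only — an autapomorphy, so it tells us nothing about relationships among taxa.
Most parsimonious ingroup topology: ((Dromoma,((Leptoina,(Neoites,Platyion)),Ophiura)),Pachyensis).
The clade {Leptoina, Neoites, Ophiura, Platyion} is supported by II: its derived state '0' occurs in exactly those taxa and in no other taxon (including the outgroup).

II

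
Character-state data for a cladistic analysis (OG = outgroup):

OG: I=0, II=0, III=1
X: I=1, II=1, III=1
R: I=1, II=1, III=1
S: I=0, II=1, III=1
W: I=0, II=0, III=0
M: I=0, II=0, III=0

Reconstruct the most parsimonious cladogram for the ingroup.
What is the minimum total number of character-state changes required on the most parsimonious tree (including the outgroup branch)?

3

Character polarity is set by the outgroup: the derived state is whichever differs from the outgroup's state, so for III the derived state is '0', and for the remaining characters it is '1'.
I: derived state '1' in R and X only — synapomorphy for {R, X}.
II (derived state '1') is shared by R, S, and X — a synapomorphy uniting that clade.
Only M and W show the derived state '0' for III, supporting them as a clade.
Most parsimonious ingroup topology: (((X,R),S),(W,M)).
Changes per character on this tree: I: 1; II: 1; III: 1.
Total = 3.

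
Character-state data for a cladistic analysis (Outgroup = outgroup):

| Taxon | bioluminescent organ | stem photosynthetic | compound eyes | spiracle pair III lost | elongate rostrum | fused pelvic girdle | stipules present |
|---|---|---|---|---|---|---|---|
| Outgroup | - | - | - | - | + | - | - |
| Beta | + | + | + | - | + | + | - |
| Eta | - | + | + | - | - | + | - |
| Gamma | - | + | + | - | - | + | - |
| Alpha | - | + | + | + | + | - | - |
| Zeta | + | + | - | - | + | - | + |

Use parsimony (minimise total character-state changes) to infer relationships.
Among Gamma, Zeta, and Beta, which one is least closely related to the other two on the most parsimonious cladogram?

Zeta

Character polarity is set by the outgroup: the derived state is whichever differs from the outgroup's state, so for elongate rostrum the derived state is '-', and for the remaining characters it is '+'.
bioluminescent organ groups Beta and Zeta, which is incompatible with the clades supported by the remaining characters; treating it as convergent (homoplasy) costs fewer steps than any alternative tree.
stem photosynthetic (derived state '+') is shared by all ingroup taxa — unites the whole ingroup.
compound eyes: derived state '+' in Alpha, Beta, Eta, and Gamma only — synapomorphy for {Alpha, Beta, Eta, Gamma}.
spiracle pair III lost: derived state '+' in Alpha only — an autapomorphy, so it tells us nothing about relationships among taxa.
elongate rostrum (derived state '-') is shared by Eta and Gamma — a synapomorphy uniting that clade.
fused pelvic girdle: derived state '+' in Beta, Eta, and Gamma only — synapomorphy for {Beta, Eta, Gamma}.
stipules present (derived state '+') is unique to Zeta (autapomorphy; uninformative for grouping).
Most parsimonious ingroup topology: (((Beta,(Eta,Gamma)),Alpha),Zeta).
Gamma and Beta share a more recent common ancestor with each other than either does with Zeta, so Zeta is the least closely related of the three.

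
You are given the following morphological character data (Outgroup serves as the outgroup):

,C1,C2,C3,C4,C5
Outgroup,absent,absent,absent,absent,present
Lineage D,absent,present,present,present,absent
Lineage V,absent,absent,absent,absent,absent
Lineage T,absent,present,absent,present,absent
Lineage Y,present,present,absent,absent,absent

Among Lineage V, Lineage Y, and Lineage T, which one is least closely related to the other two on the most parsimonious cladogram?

Character polarity is set by the outgroup: the derived state is whichever differs from the outgroup's state, so for C5 the derived state is 'absent', and for the remaining characters it is 'present'.
C1: derived state 'present' in Lineage Y only — an autapomorphy, so it tells us nothing about relationships among taxa.
Only Lineage D, Lineage T, and Lineage Y show the derived state 'present' for C2, supporting them as a clade.
C3 (derived state 'present') is unique to Lineage D (autapomorphy; uninformative for grouping).
C4 (derived state 'present') is shared by Lineage D and Lineage T — a synapomorphy uniting that clade.
All ingroup taxa share the derived state 'absent' for C5; it defines the ingroup but does not resolve relationships within it.
Most parsimonious ingroup topology: (((Lineage D,Lineage T),Lineage Y),Lineage V).
Lineage Y and Lineage T share a more recent common ancestor with each other than either does with Lineage V, so Lineage V is the least closely related of the three.

Lineage V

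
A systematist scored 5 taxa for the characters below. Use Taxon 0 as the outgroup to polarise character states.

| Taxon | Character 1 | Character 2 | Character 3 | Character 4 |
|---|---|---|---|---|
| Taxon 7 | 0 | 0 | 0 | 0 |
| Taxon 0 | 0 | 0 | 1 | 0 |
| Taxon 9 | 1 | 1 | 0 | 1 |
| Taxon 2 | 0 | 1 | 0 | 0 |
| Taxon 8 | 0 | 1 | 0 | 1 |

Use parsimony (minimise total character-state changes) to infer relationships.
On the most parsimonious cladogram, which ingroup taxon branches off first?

Taxon 7

Character polarity is set by the outgroup: the derived state is whichever differs from the outgroup's state, so for Character 3 the derived state is '0', and for the remaining characters it is '1'.
Character 1 (derived state '1') is unique to Taxon 9 (autapomorphy; uninformative for grouping).
Only Taxon 2, Taxon 8, and Taxon 9 show the derived state '1' for Character 2, supporting them as a clade.
All ingroup taxa share the derived state '0' for Character 3; it defines the ingroup but does not resolve relationships within it.
Character 4: derived state '1' in Taxon 8 and Taxon 9 only — synapomorphy for {Taxon 8, Taxon 9}.
Most parsimonious ingroup topology: (Taxon 7,(Taxon 2,(Taxon 9,Taxon 8))).
Taxon 7 is sister to the clade containing all other ingroup taxa, so it is the earliest-diverging (most basal) ingroup lineage.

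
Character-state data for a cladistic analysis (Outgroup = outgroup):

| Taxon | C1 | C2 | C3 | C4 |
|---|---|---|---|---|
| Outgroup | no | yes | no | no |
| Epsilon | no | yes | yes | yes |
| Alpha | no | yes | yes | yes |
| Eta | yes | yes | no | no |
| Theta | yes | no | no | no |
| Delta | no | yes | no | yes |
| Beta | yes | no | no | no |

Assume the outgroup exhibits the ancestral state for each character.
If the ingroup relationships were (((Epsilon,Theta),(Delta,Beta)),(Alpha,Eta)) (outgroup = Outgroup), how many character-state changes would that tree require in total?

10

Map each character onto (((Epsilon,Theta),(Delta,Beta)),(Alpha,Eta)) (rooted by Outgroup) and count the minimum state changes it requires (Fitch parsimony):
C1: 3; C2: 2; C3: 2; C4: 3.
Total tree length = 10.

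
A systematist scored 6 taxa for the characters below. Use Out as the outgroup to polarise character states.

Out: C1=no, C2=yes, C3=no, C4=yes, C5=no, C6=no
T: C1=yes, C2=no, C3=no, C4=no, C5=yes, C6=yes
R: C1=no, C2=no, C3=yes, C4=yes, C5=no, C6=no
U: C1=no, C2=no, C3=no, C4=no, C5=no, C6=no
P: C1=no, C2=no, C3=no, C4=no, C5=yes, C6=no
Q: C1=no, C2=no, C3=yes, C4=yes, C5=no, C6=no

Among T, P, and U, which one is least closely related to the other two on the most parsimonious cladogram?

U

Character polarity is set by the outgroup: the derived state is whichever differs from the outgroup's state, so for C2, C4 the derived state is 'no', and for the remaining characters it is 'yes'.
C1: derived state 'yes' in T only — an autapomorphy, so it tells us nothing about relationships among taxa.
C2 (derived state 'no') is shared by all ingroup taxa — unites the whole ingroup.
C3: derived state 'yes' in Q and R only — synapomorphy for {Q, R}.
C4 (derived state 'no') is shared by P, T, and U — a synapomorphy uniting that clade.
Only P and T show the derived state 'yes' for C5, supporting them as a clade.
C6 (derived state 'yes') is unique to T (autapomorphy; uninformative for grouping).
Most parsimonious ingroup topology: (((T,P),U),(R,Q)).
P and T share a more recent common ancestor with each other than either does with U, so U is the least closely related of the three.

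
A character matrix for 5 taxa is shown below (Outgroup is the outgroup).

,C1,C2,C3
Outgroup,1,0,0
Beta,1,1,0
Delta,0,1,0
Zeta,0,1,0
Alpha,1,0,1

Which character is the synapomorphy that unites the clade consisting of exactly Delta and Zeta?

C1

Character polarity is set by the outgroup: the derived state is whichever differs from the outgroup's state, so for C1 the derived state is '0', and for the remaining characters it is '1'.
C1 (derived state '0') is shared by Delta and Zeta — a synapomorphy uniting that clade.
C2: derived state '1' in Beta, Delta, and Zeta only — synapomorphy for {Beta, Delta, Zeta}.
C3 (derived state '1') is unique to Alpha (autapomorphy; uninformative for grouping).
Most parsimonious ingroup topology: ((Beta,(Delta,Zeta)),Alpha).
The clade {Delta, Zeta} is supported by C1: its derived state '0' occurs in exactly those taxa and in no other taxon (including the outgroup).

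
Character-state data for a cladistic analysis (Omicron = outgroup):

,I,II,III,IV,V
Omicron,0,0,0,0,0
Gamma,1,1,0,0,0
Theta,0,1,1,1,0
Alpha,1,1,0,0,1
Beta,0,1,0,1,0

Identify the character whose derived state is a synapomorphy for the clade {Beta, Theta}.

IV

The outgroup has state '0' for every character, so '1' is the derived state throughout.
I: derived state '1' in Alpha and Gamma only — synapomorphy for {Alpha, Gamma}.
All ingroup taxa share the derived state '1' for II; it defines the ingroup but does not resolve relationships within it.
III: derived state '1' in Theta only — an autapomorphy, so it tells us nothing about relationships among taxa.
IV: derived state '1' in Beta and Theta only — synapomorphy for {Beta, Theta}.
V (derived state '1') is unique to Alpha (autapomorphy; uninformative for grouping).
Most parsimonious ingroup topology: ((Gamma,Alpha),(Theta,Beta)).
The clade {Beta, Theta} is supported by IV: its derived state '1' occurs in exactly those taxa and in no other taxon (including the outgroup).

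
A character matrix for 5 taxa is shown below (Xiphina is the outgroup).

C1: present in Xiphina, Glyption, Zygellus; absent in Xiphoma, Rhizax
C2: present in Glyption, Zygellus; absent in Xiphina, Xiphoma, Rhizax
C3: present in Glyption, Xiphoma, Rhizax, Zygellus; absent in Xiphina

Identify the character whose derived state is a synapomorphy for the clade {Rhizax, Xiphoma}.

C1

Character polarity is set by the outgroup: the derived state is whichever differs from the outgroup's state, so for C1 the derived state is 'absent', and for the remaining characters it is 'present'.
C1: derived state 'absent' in Rhizax and Xiphoma only — synapomorphy for {Rhizax, Xiphoma}.
C2: derived state 'present' in Glyption and Zygellus only — synapomorphy for {Glyption, Zygellus}.
All ingroup taxa share the derived state 'present' for C3; it defines the ingroup but does not resolve relationships within it.
Most parsimonious ingroup topology: ((Glyption,Zygellus),(Xiphoma,Rhizax)).
The clade {Rhizax, Xiphoma} is supported by C1: its derived state 'absent' occurs in exactly those taxa and in no other taxon (including the outgroup).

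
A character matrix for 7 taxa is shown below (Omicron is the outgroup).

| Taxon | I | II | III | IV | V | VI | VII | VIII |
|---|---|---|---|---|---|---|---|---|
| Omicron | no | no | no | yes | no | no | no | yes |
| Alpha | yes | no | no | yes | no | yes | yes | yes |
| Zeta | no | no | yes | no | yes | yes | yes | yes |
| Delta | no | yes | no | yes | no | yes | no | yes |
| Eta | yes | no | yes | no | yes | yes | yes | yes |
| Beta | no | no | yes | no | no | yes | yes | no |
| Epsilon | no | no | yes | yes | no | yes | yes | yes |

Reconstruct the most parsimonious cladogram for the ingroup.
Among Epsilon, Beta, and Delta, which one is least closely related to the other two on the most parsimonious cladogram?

Delta

Character polarity is set by the outgroup: the derived state is whichever differs from the outgroup's state, so for IV, VIII the derived state is 'no', and for the remaining characters it is 'yes'.
I (state 'yes') occurs in Alpha and Eta but conflicts with the nesting implied by the other characters — most parsimoniously interpreted as homoplasy.
II (derived state 'yes') is unique to Delta (autapomorphy; uninformative for grouping).
Only Beta, Epsilon, Eta, and Zeta show the derived state 'yes' for III, supporting them as a clade.
IV (derived state 'no') is shared by Beta, Eta, and Zeta — a synapomorphy uniting that clade.
V (derived state 'yes') is shared by Eta and Zeta — a synapomorphy uniting that clade.
All ingroup taxa share the derived state 'yes' for VI; it defines the ingroup but does not resolve relationships within it.
Only Alpha, Beta, Epsilon, Eta, and Zeta show the derived state 'yes' for VII, supporting them as a clade.
VIII (derived state 'no') is unique to Beta (autapomorphy; uninformative for grouping).
Most parsimonious ingroup topology: ((Alpha,(((Zeta,Eta),Beta),Epsilon)),Delta).
Beta and Epsilon share a more recent common ancestor with each other than either does with Delta, so Delta is the least closely related of the three.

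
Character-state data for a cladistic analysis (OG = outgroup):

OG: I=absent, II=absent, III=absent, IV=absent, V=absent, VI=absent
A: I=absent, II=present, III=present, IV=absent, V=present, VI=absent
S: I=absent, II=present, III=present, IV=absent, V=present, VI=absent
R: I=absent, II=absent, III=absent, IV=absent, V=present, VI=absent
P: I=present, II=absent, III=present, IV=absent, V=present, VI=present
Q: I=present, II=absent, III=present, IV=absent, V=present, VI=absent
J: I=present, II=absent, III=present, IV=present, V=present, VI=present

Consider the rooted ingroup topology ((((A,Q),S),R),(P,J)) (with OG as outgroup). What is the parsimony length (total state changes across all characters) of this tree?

Map each character onto ((((A,Q),S),R),(P,J)) (rooted by OG) and count the minimum state changes it requires (Fitch parsimony):
I: 2; II: 2; III: 2; IV: 1; V: 1; VI: 1.
Total tree length = 9.

9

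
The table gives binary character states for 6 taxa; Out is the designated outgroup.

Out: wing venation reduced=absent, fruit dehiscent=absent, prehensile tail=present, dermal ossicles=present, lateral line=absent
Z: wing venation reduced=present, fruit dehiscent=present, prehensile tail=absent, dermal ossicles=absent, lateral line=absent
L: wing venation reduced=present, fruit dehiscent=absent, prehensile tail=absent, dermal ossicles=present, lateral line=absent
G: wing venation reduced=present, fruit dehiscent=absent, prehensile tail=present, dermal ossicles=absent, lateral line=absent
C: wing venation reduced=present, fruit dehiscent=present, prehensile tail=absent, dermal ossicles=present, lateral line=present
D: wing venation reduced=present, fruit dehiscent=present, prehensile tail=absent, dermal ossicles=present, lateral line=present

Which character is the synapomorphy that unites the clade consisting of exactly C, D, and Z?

fruit dehiscent

Character polarity is set by the outgroup: the derived state is whichever differs from the outgroup's state, so for prehensile tail, dermal ossicles the derived state is 'absent', and for the remaining characters it is 'present'.
wing venation reduced (derived state 'present') is shared by all ingroup taxa — unites the whole ingroup.
fruit dehiscent: derived state 'present' in C, D, and Z only — synapomorphy for {C, D, Z}.
prehensile tail: derived state 'absent' in C, D, L, and Z only — synapomorphy for {C, D, L, Z}.
dermal ossicles (state 'absent') occurs in G and Z but conflicts with the nesting implied by the other characters — most parsimoniously interpreted as homoplasy.
lateral line (derived state 'present') is shared by C and D — a synapomorphy uniting that clade.
Most parsimonious ingroup topology: (((Z,(C,D)),L),G).
The clade {C, D, Z} is supported by fruit dehiscent: its derived state 'present' occurs in exactly those taxa and in no other taxon (including the outgroup).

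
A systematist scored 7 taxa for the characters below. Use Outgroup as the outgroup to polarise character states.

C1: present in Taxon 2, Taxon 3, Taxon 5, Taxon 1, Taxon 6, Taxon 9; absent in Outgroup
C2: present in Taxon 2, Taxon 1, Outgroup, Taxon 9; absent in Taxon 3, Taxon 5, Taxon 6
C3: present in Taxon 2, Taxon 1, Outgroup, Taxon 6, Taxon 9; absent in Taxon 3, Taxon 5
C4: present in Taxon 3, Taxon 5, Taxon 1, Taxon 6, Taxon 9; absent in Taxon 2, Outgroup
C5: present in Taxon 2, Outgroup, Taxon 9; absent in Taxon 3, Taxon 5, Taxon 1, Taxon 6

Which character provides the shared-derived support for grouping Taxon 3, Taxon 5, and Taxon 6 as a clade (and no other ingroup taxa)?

Character polarity is set by the outgroup: the derived state is whichever differs from the outgroup's state, so for C2, C3, C5 the derived state is 'absent', and for the remaining characters it is 'present'.
All ingroup taxa share the derived state 'present' for C1; it defines the ingroup but does not resolve relationships within it.
C2 (derived state 'absent') is shared by Taxon 3, Taxon 5, and Taxon 6 — a synapomorphy uniting that clade.
C3 (derived state 'absent') is shared by Taxon 3 and Taxon 5 — a synapomorphy uniting that clade.
C4: derived state 'present' in Taxon 1, Taxon 3, Taxon 5, Taxon 6, and Taxon 9 only — synapomorphy for {Taxon 1, Taxon 3, Taxon 5, Taxon 6, Taxon 9}.
Only Taxon 1, Taxon 3, Taxon 5, and Taxon 6 show the derived state 'absent' for C5, supporting them as a clade.
Most parsimonious ingroup topology: (((Taxon 1,((Taxon 3,Taxon 5),Taxon 6)),Taxon 9),Taxon 2).
The clade {Taxon 3, Taxon 5, Taxon 6} is supported by C2: its derived state 'absent' occurs in exactly those taxa and in no other taxon (including the outgroup).

C2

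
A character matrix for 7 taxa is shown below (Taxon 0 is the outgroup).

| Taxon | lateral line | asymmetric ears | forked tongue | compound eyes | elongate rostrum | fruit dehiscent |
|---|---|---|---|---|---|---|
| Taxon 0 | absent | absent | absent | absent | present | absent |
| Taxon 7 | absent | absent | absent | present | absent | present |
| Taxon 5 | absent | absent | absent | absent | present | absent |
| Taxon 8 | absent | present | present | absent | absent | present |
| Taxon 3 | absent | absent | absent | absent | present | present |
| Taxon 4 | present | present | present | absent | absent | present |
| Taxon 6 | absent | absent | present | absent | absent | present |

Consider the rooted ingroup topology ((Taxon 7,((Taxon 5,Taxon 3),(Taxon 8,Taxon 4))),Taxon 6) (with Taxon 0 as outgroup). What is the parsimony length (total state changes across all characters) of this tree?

9

Map each character onto ((Taxon 7,((Taxon 5,Taxon 3),(Taxon 8,Taxon 4))),Taxon 6) (rooted by Taxon 0) and count the minimum state changes it requires (Fitch parsimony):
lateral line: 1; asymmetric ears: 1; forked tongue: 2; compound eyes: 1; elongate rostrum: 2; fruit dehiscent: 2.
Total tree length = 9.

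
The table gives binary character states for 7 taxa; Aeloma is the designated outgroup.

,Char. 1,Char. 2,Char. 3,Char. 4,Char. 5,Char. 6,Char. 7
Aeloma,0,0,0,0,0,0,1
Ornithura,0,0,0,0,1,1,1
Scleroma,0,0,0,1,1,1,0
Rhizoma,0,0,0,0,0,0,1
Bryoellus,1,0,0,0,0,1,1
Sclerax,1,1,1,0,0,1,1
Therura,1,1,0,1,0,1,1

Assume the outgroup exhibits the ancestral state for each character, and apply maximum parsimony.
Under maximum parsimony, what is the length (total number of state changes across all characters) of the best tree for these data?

Character polarity is set by the outgroup: the derived state is whichever differs from the outgroup's state, so for Char. 7 the derived state is '0', and for the remaining characters it is '1'.
Only Bryoellus, Sclerax, and Therura show the derived state '1' for Char. 1, supporting them as a clade.
Char. 2: derived state '1' in Sclerax and Therura only — synapomorphy for {Sclerax, Therura}.
Char. 3 (derived state '1') is unique to Sclerax (autapomorphy; uninformative for grouping).
Char. 4 (state '1') occurs in Scleroma and Therura but conflicts with the nesting implied by the other characters — most parsimoniously interpreted as homoplasy.
Char. 5: derived state '1' in Ornithura and Scleroma only — synapomorphy for {Ornithura, Scleroma}.
Only Bryoellus, Ornithura, Sclerax, Scleroma, and Therura show the derived state '1' for Char. 6, supporting them as a clade.
Char. 7: derived state '0' in Scleroma only — an autapomorphy, so it tells us nothing about relationships among taxa.
Most parsimonious ingroup topology: (((Ornithura,Scleroma),(Bryoellus,(Sclerax,Therura))),Rhizoma).
Changes per character on this tree: Char. 1: 1; Char. 2: 1; Char. 3: 1; Char. 4: 2; Char. 5: 1; Char. 6: 1; Char. 7: 1.
Total = 8.

8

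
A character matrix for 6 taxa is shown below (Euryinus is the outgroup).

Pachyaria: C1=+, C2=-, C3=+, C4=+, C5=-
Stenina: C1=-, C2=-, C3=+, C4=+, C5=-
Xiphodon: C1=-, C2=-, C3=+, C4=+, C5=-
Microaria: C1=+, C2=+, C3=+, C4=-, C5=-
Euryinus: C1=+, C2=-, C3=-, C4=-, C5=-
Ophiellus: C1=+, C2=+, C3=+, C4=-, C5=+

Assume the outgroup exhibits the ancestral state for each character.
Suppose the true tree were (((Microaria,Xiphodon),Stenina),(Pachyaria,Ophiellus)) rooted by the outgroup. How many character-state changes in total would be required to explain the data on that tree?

9

Map each character onto (((Microaria,Xiphodon),Stenina),(Pachyaria,Ophiellus)) (rooted by Euryinus) and count the minimum state changes it requires (Fitch parsimony):
C1: 2; C2: 2; C3: 1; C4: 3; C5: 1.
Total tree length = 9.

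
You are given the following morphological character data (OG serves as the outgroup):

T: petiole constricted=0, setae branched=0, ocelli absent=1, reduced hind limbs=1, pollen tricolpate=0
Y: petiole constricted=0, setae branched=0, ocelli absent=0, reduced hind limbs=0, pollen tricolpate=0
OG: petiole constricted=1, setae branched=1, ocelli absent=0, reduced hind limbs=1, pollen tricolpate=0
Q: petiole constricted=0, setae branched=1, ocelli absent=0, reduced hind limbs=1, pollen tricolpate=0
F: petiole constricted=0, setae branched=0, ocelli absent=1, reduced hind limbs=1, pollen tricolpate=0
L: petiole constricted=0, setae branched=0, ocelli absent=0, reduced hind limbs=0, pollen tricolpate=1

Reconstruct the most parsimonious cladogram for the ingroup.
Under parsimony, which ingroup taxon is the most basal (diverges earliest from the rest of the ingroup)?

Q

Character polarity is set by the outgroup: the derived state is whichever differs from the outgroup's state, so for petiole constricted, setae branched, reduced hind limbs the derived state is '0', and for the remaining characters it is '1'.
petiole constricted (derived state '0') is shared by all ingroup taxa — unites the whole ingroup.
setae branched: derived state '0' in F, L, T, and Y only — synapomorphy for {F, L, T, Y}.
Only F and T show the derived state '1' for ocelli absent, supporting them as a clade.
reduced hind limbs (derived state '0') is shared by L and Y — a synapomorphy uniting that clade.
pollen tricolpate (derived state '1') is unique to L (autapomorphy; uninformative for grouping).
Most parsimonious ingroup topology: (((Y,L),(F,T)),Q).
Q is sister to the clade containing all other ingroup taxa, so it is the earliest-diverging (most basal) ingroup lineage.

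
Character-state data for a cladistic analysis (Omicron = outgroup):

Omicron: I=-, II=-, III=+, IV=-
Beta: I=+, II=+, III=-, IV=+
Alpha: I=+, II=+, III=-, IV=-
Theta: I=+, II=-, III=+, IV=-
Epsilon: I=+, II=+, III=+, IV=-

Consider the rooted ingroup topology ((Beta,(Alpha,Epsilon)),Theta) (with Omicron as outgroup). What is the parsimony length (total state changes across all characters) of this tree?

Map each character onto ((Beta,(Alpha,Epsilon)),Theta) (rooted by Omicron) and count the minimum state changes it requires (Fitch parsimony):
I: 1; II: 1; III: 2; IV: 1.
Total tree length = 5.

5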